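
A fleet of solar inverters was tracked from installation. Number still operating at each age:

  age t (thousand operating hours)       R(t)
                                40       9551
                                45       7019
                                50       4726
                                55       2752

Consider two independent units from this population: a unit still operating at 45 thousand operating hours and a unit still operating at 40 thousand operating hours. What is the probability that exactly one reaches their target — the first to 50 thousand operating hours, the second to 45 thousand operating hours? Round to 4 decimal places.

0.4186

p₁ = R(50)/R(45) = 4726/7019 = 0.673315; p₂ = R(45)/R(40) = 7019/9551 = 0.734897.
P(exactly one) = p₁(1−p₂) + (1−p₁)p₂ = 0.178498 + 0.240080 = 0.418578.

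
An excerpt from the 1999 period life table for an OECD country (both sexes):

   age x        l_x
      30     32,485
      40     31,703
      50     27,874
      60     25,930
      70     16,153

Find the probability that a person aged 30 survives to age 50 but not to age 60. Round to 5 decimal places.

0.05984

We want 20|10q30 = (l_50 − l_60)/l_30.
This is the probability of reaching 50 but not 60, conditional on being alive at 30: (l_50 − l_60) / l_30.
= (27,874 − 25,930) / 32,485 = 1,944 / 32,485 = 0.059843.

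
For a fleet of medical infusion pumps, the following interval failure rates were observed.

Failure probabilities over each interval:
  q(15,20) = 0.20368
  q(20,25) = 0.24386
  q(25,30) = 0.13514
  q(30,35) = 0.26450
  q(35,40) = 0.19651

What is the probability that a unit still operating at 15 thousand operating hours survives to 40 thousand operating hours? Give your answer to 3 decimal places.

0.308

Survival from 15 to 40 is the product of surviving each interval: (1 − 0.20368) × (1 − 0.24386) × (1 − 0.13514) × (1 − 0.26450) × (1 − 0.19651).
= 0.79632 × 0.75614 × 0.86486 × 0.73550 × 0.80349 = 0.307751.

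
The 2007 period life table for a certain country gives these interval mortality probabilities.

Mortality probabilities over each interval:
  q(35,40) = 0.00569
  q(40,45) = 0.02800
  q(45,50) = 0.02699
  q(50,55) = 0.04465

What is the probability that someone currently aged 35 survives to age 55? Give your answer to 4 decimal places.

0.8984

P(survive 35→55) = (1 − 0.00569) × (1 − 0.02800) × (1 − 0.02699) × (1 − 0.04465).
= 0.99431 × 0.97200 × 0.97301 × 0.95535 = 0.898396.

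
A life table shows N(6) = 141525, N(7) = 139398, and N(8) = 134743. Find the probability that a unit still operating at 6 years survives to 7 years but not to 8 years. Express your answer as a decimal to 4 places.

This is the probability of reaching 7 but not 8, conditional on being operational at 6: (N(7) − N(8)) / N(6).
= (139398 − 134743) / 141525 = 4655 / 141525 = 0.032892.

0.0329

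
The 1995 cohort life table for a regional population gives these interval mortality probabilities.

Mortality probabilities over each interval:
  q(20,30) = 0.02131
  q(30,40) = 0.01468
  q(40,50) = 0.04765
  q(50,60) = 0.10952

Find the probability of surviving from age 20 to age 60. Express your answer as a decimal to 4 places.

0.8178

P(survive 20→60) = (1 − 0.02131) × (1 − 0.01468) × (1 − 0.04765) × (1 − 0.10952).
= 0.97869 × 0.98532 × 0.95235 × 0.89048 = 0.817793.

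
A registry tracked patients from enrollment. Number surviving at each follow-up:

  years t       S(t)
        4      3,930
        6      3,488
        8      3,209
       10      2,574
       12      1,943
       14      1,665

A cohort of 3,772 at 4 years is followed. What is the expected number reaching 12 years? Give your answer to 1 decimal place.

The relevant probability is 1,943/3,930 = 0.494402.
Expected number = 3,772 × 0.494402 = 1864.9.

1864.9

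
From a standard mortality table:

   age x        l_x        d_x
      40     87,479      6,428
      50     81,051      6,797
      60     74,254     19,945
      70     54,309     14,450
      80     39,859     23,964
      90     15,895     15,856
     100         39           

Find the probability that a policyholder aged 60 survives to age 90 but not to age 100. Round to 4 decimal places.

0.2135

We want 30|10q60 = (l_90 − l_100)/l_60.
This is the probability of reaching 90 but not 100, conditional on being alive at 60: (l_90 − l_100) / l_60.
= (15,895 − 39) / 74,254 = 15,856 / 74,254 = 0.213537.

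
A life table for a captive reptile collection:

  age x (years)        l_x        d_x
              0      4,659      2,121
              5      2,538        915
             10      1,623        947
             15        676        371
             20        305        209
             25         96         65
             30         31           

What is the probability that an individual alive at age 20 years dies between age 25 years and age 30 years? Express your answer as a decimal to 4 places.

0.2131

This is the probability of reaching 25 but not 30, conditional on being alive at 20: (l_25 − l_30) / l_20.
= (96 − 31) / 305 = 65 / 305 = 0.213115.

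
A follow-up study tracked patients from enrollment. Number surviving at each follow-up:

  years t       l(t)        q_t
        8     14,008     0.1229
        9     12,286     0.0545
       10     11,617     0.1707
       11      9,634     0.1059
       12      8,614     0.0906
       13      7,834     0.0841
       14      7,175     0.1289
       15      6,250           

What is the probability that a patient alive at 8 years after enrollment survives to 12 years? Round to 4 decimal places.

0.6149

The conditional survival probability is l(12)/l(8) = 8,614/14,008 = 0.614934.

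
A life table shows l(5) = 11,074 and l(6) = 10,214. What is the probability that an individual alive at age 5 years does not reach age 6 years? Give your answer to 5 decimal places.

P(die before 6 | alive at 5) = 1 − l(6)/l(5) = 1 − 10,214/11,074 = (860)/11,074 = 0.077659.

0.07766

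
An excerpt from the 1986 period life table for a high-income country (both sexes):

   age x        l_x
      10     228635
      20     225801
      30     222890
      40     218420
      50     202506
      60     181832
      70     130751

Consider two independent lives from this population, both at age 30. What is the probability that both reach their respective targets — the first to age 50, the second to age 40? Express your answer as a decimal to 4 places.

p₁ = l_50/l_30 = 202506/222890 = 0.908547; p₂ = l_40/l_30 = 218420/222890 = 0.979945.
P(both) = p₁ × p₂ = 0.908547 × 0.979945 = 0.890326.

0.8903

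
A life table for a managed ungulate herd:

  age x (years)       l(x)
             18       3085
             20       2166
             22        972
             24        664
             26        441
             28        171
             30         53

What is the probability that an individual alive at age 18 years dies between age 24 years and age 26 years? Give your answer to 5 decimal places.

0.07229

This is the probability of reaching 24 but not 26, conditional on being alive at 18: (l(24) − l(26)) / l(18).
= (664 − 441) / 3085 = 223 / 3085 = 0.072285.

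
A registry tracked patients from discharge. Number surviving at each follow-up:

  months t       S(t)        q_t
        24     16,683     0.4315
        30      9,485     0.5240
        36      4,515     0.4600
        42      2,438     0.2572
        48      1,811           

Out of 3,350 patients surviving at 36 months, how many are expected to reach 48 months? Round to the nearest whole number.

1344

The relevant probability is 1,811/4,515 = 0.401107.
Expected number = 3,350 × 0.401107 = 1344.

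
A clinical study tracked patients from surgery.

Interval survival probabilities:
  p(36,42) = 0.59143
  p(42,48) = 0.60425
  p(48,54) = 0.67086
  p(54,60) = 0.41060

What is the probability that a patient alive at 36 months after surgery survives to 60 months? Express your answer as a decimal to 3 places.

0.098

The overall survival probability is 0.59143 × 0.60425 × 0.67086 × 0.41060.
= 0.098440.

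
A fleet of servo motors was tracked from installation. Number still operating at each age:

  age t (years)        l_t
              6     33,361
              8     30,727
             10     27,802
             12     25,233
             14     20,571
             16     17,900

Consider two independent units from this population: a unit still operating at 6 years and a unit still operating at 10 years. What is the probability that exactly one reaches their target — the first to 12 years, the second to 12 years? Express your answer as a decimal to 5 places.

p₁ = l_12/l_6 = 25,233/33,361 = 0.756362; p₂ = l_12/l_10 = 25,233/27,802 = 0.907597.
P(exactly one) = p₁(1−p₂) + (1−p₁)p₂ = 0.069890 + 0.221125 = 0.291015.

0.29102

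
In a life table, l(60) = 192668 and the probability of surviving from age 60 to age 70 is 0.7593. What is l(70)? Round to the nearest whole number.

l(70) = l(60) × p = 192668 × 0.7593 = 146293.

146293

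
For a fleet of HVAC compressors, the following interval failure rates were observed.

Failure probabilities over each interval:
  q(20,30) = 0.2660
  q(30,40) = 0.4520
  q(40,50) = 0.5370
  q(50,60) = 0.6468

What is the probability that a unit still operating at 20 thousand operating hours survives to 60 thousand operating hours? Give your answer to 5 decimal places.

0.06578

Survival from 20 to 60 is the product of surviving each interval: (1 − 0.2660) × (1 − 0.4520) × (1 − 0.5370) × (1 − 0.6468).
= 0.7340 × 0.5480 × 0.4630 × 0.3532 = 0.065778.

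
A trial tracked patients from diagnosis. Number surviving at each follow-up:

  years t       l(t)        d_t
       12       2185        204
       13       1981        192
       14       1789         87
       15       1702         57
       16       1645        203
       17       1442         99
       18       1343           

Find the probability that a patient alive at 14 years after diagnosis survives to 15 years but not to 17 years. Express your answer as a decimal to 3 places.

0.145

This is the probability of reaching 15 but not 17, conditional on being alive at 14: (l(15) − l(17)) / l(14).
= (1702 − 1442) / 1789 = 260 / 1789 = 0.145333.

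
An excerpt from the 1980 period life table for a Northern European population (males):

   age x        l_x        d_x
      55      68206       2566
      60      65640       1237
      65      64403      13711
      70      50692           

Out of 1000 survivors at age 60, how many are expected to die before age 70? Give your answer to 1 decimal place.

227.7

The relevant probability is 1 − 50692/65640 = 0.227727.
Expected number = 1000 × 0.227727 = 227.7.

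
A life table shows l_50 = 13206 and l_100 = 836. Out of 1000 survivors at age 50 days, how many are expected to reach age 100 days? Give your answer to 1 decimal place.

The relevant probability is 836/13206 = 0.063305.
Expected number = 1000 × 0.063305 = 63.3.

63.3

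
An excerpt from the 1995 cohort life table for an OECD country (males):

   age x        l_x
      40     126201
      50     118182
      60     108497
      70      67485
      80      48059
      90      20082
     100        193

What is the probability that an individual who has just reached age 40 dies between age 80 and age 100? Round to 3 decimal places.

0.379

This is the probability of reaching 80 but not 100, conditional on being alive at 40: (l_80 − l_100) / l_40.
= (48059 − 193) / 126201 = 47866 / 126201 = 0.379284.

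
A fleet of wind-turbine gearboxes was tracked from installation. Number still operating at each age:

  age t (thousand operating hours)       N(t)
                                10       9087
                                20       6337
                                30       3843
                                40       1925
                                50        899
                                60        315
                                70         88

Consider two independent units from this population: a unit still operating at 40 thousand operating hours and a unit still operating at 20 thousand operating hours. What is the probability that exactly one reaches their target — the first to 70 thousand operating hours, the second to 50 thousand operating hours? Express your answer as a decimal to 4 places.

p₁ = N(70)/N(40) = 88/1925 = 0.045714; p₂ = N(50)/N(20) = 899/6337 = 0.141865.
P(exactly one) = p₁(1−p₂) + (1−p₁)p₂ = 0.039229 + 0.135380 = 0.174609.

0.1746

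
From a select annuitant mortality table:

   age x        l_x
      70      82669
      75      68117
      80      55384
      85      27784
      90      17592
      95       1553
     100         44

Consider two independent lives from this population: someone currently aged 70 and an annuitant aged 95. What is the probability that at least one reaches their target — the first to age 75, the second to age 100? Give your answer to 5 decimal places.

0.82896

p₁ = l_75/l_70 = 68117/82669 = 0.823973; p₂ = l_100/l_95 = 44/1553 = 0.028332.
P(at least one) = 1 − (1−p₁)(1−p₂) = 1 − 0.176027 × 0.971668 = 0.828960.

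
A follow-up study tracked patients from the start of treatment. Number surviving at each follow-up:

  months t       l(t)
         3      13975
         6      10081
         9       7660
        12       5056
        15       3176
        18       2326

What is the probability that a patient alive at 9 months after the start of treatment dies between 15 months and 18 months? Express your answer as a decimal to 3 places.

This is the probability of reaching 15 but not 18, conditional on being alive at 9: (l(15) − l(18)) / l(9).
= (3176 − 2326) / 7660 = 850 / 7660 = 0.110966.

0.111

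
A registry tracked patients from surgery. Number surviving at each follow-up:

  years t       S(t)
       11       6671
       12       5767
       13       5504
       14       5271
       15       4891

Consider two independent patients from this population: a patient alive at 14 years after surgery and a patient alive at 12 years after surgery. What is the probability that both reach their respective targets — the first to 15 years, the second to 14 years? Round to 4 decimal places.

0.8481

p₁ = S(15)/S(14) = 4891/5271 = 0.927907; p₂ = S(14)/S(12) = 5271/5767 = 0.913993.
P(both) = p₁ × p₂ = 0.927907 × 0.913993 = 0.848101.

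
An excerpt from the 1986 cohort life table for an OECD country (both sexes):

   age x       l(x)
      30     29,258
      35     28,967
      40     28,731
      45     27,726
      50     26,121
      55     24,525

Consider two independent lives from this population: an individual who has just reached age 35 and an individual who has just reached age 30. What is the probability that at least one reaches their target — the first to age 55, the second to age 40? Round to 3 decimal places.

p₁ = l(55)/l(35) = 24,525/28,967 = 0.846653; p₂ = l(40)/l(30) = 28,731/29,258 = 0.981988.
P(at least one) = 1 − (1−p₁)(1−p₂) = 1 − 0.153347 × 0.018012 = 0.997238.

0.997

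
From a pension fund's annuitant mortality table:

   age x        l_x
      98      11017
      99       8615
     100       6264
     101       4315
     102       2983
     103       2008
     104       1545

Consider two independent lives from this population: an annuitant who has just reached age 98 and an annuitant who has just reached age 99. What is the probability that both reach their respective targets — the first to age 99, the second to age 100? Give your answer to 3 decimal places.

0.569

p₁ = l_99/l_98 = 8615/11017 = 0.781973; p₂ = l_100/l_99 = 6264/8615 = 0.727104.
P(both) = p₁ × p₂ = 0.781973 × 0.727104 = 0.568576.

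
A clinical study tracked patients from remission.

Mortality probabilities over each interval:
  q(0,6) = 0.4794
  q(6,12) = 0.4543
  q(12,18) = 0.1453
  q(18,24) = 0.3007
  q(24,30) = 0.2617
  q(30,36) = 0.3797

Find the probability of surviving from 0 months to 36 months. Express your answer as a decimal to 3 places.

0.078

The overall survival probability is (1 − 0.4794) × (1 − 0.4543) × (1 − 0.1453) × (1 − 0.3007) × (1 − 0.2617) × (1 − 0.3797).
= 0.5206 × 0.5457 × 0.8547 × 0.6993 × 0.7383 × 0.6203 = 0.077762.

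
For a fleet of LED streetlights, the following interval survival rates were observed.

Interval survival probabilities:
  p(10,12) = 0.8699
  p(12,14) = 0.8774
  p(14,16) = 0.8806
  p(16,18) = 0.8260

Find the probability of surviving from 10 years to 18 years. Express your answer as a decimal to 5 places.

0.55517

The overall survival probability is 0.8699 × 0.8774 × 0.8806 × 0.8260.
= 0.555170.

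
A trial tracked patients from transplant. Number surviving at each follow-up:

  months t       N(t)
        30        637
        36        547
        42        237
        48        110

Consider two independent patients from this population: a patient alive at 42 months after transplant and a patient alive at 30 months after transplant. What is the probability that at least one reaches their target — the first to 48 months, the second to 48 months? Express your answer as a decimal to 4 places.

p₁ = N(48)/N(42) = 110/237 = 0.464135; p₂ = N(48)/N(30) = 110/637 = 0.172684.
P(at least one) = 1 − (1−p₁)(1−p₂) = 1 − 0.535865 × 0.827316 = 0.556670.

0.5567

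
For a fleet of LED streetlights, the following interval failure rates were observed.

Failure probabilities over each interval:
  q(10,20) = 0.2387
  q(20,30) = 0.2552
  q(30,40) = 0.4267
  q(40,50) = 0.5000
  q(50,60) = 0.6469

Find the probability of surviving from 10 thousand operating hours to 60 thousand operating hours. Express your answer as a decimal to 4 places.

0.0574

Chaining the interval survival probabilities: (1 − 0.2387) × (1 − 0.2552) × (1 − 0.4267) × (1 − 0.5000) × (1 − 0.6469).
= 0.7613 × 0.7448 × 0.5733 × 0.5000 × 0.3531 = 0.057391.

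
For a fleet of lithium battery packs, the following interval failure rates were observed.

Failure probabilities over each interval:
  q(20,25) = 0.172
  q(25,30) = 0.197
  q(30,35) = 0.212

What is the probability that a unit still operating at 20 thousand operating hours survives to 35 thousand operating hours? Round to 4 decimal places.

Chaining the interval survival probabilities: (1 − 0.172) × (1 − 0.197) × (1 − 0.212).
= 0.828 × 0.803 × 0.788 = 0.523929.

0.5239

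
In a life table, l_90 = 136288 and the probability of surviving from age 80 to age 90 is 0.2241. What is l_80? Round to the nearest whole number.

l_80 = l_90 / p = 136288 / 0.2241 = 608157.

608157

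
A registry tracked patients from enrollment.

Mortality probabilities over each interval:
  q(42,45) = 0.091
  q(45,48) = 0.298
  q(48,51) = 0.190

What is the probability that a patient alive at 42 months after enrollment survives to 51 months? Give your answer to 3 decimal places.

0.517

Chaining the interval survival probabilities: (1 − 0.091) × (1 − 0.298) × (1 − 0.190).
= 0.909 × 0.702 × 0.810 = 0.516876.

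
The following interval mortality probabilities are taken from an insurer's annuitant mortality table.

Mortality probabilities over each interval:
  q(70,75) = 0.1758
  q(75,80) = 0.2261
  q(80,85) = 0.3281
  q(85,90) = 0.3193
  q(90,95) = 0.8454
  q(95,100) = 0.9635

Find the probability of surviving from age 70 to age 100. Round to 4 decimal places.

0.0016

Chaining the interval survival probabilities: (1 − 0.1758) × (1 − 0.2261) × (1 − 0.3281) × (1 − 0.3193) × (1 − 0.8454) × (1 − 0.9635).
= 0.8242 × 0.7739 × 0.6719 × 0.6807 × 0.1546 × 0.0365 = 0.001646.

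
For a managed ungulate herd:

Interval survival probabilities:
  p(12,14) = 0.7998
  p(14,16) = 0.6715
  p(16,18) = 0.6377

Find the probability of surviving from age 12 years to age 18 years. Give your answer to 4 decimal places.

P(survive 12→18) = 0.7998 × 0.6715 × 0.6377.
= 0.342487.

0.3425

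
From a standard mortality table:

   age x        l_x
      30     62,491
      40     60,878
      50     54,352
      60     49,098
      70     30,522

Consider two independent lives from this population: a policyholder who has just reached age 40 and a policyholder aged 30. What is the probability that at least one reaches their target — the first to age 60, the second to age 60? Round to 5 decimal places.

p₁ = l_60/l_40 = 49,098/60,878 = 0.806498; p₂ = l_60/l_30 = 49,098/62,491 = 0.785681.
P(at least one) = 1 − (1−p₁)(1−p₂) = 1 − 0.193502 × 0.214319 = 0.958529.

0.95853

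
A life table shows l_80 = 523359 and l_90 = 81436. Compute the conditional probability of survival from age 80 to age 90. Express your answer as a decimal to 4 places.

The conditional survival probability is l_90/l_80 = 81436/523359 = 0.155603.

0.1556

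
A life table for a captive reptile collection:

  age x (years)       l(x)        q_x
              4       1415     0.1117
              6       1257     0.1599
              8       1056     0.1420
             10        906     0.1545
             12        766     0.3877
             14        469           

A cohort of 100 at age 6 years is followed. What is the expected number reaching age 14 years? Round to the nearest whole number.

The relevant probability is 469/1257 = 0.373111.
Expected number = 100 × 0.373111 = 37.

37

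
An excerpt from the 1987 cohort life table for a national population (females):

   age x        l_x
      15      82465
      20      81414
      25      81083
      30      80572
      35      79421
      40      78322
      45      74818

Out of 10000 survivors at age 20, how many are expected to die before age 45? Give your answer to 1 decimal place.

The relevant probability is 1 − 74818/81414 = 0.081018.
Expected number = 10000 × 0.081018 = 810.2.

810.2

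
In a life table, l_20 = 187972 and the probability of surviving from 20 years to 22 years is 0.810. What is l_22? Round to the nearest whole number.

l_22 = l_20 × p = 187972 × 0.810 = 152257.

152257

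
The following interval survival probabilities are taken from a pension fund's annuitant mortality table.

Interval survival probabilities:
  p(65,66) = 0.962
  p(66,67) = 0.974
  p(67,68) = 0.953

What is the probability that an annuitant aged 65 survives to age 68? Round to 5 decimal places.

Chaining the interval survival probabilities: 0.962 × 0.974 × 0.953.
= 0.892950.

0.89295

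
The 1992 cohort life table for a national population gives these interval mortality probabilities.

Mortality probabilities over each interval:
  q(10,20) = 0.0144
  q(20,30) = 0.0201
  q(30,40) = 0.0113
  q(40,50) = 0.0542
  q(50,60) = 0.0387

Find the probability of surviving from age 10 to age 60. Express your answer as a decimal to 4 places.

0.8682

Survival from 10 to 60 is the product of surviving each interval: (1 − 0.0144) × (1 − 0.0201) × (1 − 0.0113) × (1 − 0.0542) × (1 − 0.0387).
= 0.9856 × 0.9799 × 0.9887 × 0.9458 × 0.9613 = 0.868171.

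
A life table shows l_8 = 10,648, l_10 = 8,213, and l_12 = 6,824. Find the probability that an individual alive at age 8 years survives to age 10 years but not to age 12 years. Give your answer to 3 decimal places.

0.130

This is the probability of reaching 10 but not 12, conditional on being alive at 8: (l_10 − l_12) / l_8.
= (8,213 − 6,824) / 10,648 = 1,389 / 10,648 = 0.130447.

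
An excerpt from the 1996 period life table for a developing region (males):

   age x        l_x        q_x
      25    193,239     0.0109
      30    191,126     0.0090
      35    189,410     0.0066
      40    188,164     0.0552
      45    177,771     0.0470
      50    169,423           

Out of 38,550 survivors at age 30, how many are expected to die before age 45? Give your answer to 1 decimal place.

2693.7

The relevant probability is 1 − 177,771/191,126 = 0.069875.
Expected number = 38,550 × 0.069875 = 2693.7.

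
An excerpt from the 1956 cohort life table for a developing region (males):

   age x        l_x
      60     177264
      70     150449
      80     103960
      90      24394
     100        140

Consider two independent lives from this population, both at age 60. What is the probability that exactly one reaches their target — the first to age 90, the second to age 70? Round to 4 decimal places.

0.7527

p₁ = l_90/l_60 = 24394/177264 = 0.137614; p₂ = l_70/l_60 = 150449/177264 = 0.848728.
P(exactly one) = p₁(1−p₂) + (1−p₁)p₂ = 0.020817 + 0.731931 = 0.752748.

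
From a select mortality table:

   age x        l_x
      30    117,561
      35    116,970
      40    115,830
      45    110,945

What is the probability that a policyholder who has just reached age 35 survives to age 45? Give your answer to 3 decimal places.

The conditional survival probability is l_45/l_35 = 110,945/116,970 = 0.948491.

0.948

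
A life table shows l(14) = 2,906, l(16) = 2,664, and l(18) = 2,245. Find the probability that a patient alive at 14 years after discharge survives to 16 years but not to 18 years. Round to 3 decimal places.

This is the probability of reaching 16 but not 18, conditional on being alive at 14: (l(16) − l(18)) / l(14).
= (2,664 − 2,245) / 2,906 = 419 / 2,906 = 0.144184.

0.144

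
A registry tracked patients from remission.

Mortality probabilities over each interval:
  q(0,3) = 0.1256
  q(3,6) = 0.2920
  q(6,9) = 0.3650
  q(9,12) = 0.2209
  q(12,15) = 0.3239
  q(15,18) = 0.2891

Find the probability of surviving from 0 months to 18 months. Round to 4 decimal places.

The overall survival probability is (1 − 0.1256) × (1 − 0.2920) × (1 − 0.3650) × (1 − 0.2209) × (1 − 0.3239) × (1 − 0.2891).
= 0.8744 × 0.7080 × 0.6350 × 0.7791 × 0.6761 × 0.7109 = 0.147207.

0.1472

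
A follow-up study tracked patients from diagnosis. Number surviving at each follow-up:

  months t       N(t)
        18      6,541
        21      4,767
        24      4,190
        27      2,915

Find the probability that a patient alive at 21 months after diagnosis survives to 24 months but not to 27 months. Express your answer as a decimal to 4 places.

0.2675

This is the probability of reaching 24 but not 27, conditional on being alive at 21: (N(24) − N(27)) / N(21).
= (4,190 − 2,915) / 4,767 = 1,275 / 4,767 = 0.267464.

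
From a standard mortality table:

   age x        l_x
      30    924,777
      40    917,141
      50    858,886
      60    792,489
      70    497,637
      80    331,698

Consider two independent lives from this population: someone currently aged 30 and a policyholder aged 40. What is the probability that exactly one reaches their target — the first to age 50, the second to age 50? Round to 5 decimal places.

p₁ = l_50/l_30 = 858,886/924,777 = 0.928749; p₂ = l_50/l_40 = 858,886/917,141 = 0.936482.
P(exactly one) = p₁(1−p₂) + (1−p₁)p₂ = 0.058992 + 0.066725 = 0.125718.

0.12572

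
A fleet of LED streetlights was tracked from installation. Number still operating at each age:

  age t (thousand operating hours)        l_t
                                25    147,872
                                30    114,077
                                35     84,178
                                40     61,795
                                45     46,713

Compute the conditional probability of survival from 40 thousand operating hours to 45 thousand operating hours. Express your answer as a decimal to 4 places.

The conditional survival probability is l_45/l_40 = 46,713/61,795 = 0.755935.

0.7559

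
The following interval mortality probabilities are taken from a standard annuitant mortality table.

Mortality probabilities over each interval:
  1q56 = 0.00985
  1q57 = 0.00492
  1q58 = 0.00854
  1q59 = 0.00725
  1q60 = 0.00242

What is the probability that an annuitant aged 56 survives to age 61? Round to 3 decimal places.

5p56 = (1 − 0.00985) × (1 − 0.00492) × (1 − 0.00854) × (1 − 0.00725) × (1 − 0.00242).
= 0.99015 × 0.99508 × 0.99146 × 0.99275 × 0.99758 = 0.967435.

0.967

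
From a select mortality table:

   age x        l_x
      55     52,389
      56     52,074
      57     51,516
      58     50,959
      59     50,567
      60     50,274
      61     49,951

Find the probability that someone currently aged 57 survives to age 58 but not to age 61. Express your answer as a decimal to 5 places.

We want 1|3q57 = (l_58 − l_61)/l_57.
This is the probability of reaching 58 but not 61, conditional on being alive at 57: (l_58 − l_61) / l_57.
= (50,959 − 49,951) / 51,516 = 1,008 / 51,516 = 0.019567.

0.01957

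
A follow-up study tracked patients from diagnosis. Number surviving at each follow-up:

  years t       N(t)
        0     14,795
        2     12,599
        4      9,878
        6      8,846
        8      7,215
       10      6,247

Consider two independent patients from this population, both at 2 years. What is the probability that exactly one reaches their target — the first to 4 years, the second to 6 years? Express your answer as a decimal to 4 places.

0.3852

p₁ = N(4)/N(2) = 9,878/12,599 = 0.784030; p₂ = N(6)/N(2) = 8,846/12,599 = 0.702119.
P(exactly one) = p₁(1−p₂) + (1−p₁)p₂ = 0.233548 + 0.151637 = 0.385184.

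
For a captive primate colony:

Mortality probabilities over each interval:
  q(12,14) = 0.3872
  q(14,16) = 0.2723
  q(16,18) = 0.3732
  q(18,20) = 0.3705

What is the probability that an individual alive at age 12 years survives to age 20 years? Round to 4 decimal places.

0.1760

Chaining the interval survival probabilities: (1 − 0.3872) × (1 − 0.2723) × (1 − 0.3732) × (1 − 0.3705).
= 0.6128 × 0.7277 × 0.6268 × 0.6295 = 0.175953.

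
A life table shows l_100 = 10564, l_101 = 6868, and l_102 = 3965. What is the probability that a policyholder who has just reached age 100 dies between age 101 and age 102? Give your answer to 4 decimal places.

We want 1|1q100 = (l_101 − l_102)/l_100.
This is the probability of reaching 101 but not 102, conditional on being alive at 100: (l_101 − l_102) / l_100.
= (6868 − 3965) / 10564 = 2903 / 10564 = 0.274801.

0.2748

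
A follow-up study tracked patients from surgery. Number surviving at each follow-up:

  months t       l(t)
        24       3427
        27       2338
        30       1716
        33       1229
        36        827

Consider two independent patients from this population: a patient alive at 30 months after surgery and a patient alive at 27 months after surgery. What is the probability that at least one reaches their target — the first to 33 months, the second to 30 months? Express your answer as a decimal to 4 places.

p₁ = l(33)/l(30) = 1229/1716 = 0.716200; p₂ = l(30)/l(27) = 1716/2338 = 0.733961.
P(at least one) = 1 − (1−p₁)(1−p₂) = 1 − 0.283800 × 0.266039 = 0.924498.

0.9245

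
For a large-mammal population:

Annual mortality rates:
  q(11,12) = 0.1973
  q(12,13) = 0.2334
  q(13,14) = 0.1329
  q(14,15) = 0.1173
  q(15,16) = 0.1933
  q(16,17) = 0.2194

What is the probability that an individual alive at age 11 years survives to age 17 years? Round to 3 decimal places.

0.297

P(survive 11→17) = (1 − 0.1973) × (1 − 0.2334) × (1 − 0.1329) × (1 − 0.1173) × (1 − 0.1933) × (1 − 0.2194).
= 0.8027 × 0.7666 × 0.8671 × 0.8827 × 0.8067 × 0.7806 = 0.296582.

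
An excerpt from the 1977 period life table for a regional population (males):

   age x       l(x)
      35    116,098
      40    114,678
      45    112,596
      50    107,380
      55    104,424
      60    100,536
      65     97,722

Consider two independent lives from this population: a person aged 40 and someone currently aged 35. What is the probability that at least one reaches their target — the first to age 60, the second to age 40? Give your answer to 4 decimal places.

0.9985

p₁ = l(60)/l(40) = 100,536/114,678 = 0.876681; p₂ = l(40)/l(35) = 114,678/116,098 = 0.987769.
P(at least one) = 1 − (1−p₁)(1−p₂) = 1 − 0.123319 × 0.012231 = 0.998492.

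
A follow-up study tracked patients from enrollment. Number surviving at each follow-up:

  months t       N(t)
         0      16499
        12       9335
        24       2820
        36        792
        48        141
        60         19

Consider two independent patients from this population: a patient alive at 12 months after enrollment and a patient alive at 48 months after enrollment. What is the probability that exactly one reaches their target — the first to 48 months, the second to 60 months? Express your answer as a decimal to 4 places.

0.1458

p₁ = N(48)/N(12) = 141/9335 = 0.015104; p₂ = N(60)/N(48) = 19/141 = 0.134752.
P(exactly one) = p₁(1−p₂) + (1−p₁)p₂ = 0.013069 + 0.132717 = 0.145785.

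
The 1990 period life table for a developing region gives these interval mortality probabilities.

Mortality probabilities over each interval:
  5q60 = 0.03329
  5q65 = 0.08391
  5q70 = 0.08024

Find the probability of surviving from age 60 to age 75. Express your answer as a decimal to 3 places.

Chaining the interval survival probabilities: (1 − 0.03329) × (1 − 0.08391) × (1 − 0.08024).
= 0.96671 × 0.91609 × 0.91976 = 0.814533.

0.815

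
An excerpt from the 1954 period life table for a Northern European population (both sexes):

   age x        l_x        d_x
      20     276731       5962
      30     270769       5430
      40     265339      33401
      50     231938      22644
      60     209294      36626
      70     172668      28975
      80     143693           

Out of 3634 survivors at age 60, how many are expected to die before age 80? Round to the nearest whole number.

1139

The relevant probability is 1 − 143693/209294 = 0.313439.
Expected number = 3634 × 0.313439 = 1139.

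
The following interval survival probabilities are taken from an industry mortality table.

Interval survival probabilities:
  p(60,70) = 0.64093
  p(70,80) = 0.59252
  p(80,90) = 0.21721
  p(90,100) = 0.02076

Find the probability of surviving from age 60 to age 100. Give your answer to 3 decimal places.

0.002

Survival from 60 to 100 is the product of surviving each interval: 0.64093 × 0.59252 × 0.21721 × 0.02076.
= 0.001712.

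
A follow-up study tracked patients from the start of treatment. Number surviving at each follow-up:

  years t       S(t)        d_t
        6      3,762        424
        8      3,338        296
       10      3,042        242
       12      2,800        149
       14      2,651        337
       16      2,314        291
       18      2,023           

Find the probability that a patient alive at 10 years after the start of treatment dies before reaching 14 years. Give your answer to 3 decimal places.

0.129

P(die before 14 | alive at 10) = 1 − S(14)/S(10) = 1 − 2,651/3,042 = (391)/3,042 = 0.128534.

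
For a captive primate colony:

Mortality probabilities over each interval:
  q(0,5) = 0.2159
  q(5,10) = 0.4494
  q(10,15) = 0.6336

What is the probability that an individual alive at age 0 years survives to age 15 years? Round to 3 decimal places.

The overall survival probability is (1 − 0.2159) × (1 − 0.4494) × (1 − 0.6336).
= 0.7841 × 0.5506 × 0.3664 = 0.158184.

0.158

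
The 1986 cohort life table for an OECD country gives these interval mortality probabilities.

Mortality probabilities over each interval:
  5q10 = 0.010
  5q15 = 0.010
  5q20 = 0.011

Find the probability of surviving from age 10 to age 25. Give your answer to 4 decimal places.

0.9693

Survival from 10 to 25 is the product of surviving each interval: (1 − 0.010) × (1 − 0.010) × (1 − 0.011).
= 0.990 × 0.990 × 0.989 = 0.969319.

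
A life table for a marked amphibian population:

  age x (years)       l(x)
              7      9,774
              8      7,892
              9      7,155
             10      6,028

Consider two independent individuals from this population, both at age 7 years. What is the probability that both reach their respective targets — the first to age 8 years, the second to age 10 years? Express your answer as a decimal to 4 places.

p₁ = l(8)/l(7) = 7,892/9,774 = 0.807448; p₂ = l(10)/l(7) = 6,028/9,774 = 0.616738.
P(both) = p₁ × p₂ = 0.807448 × 0.616738 = 0.497984.

0.4980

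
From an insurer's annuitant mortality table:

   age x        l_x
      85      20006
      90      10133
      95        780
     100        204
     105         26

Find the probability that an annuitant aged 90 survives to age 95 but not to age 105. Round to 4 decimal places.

0.0744

This is the probability of reaching 95 but not 105, conditional on being alive at 90: (l_95 − l_105) / l_90.
= (780 − 26) / 10133 = 754 / 10133 = 0.074410.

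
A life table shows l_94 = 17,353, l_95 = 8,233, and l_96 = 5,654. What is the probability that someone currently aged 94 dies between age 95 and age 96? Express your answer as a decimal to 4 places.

0.1486

This is the probability of reaching 95 but not 96, conditional on being alive at 94: (l_95 − l_96) / l_94.
= (8,233 − 5,654) / 17,353 = 2,579 / 17,353 = 0.148620.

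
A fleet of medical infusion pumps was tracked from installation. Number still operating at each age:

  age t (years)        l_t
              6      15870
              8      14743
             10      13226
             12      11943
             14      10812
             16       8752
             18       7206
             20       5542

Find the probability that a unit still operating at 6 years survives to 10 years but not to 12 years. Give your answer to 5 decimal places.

This is the probability of reaching 10 but not 12, conditional on being operational at 6: (l_10 − l_12) / l_6.
= (13226 − 11943) / 15870 = 1283 / 15870 = 0.080844.

0.08084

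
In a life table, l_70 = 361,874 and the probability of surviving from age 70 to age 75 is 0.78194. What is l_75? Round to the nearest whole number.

282964

l_75 = l_70 × p = 361,874 × 0.78194 = 282964.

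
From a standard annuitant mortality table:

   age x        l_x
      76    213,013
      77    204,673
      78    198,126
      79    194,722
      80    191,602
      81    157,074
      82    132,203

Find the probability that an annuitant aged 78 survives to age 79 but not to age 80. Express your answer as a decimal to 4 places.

0.0157

This is the probability of reaching 79 but not 80, conditional on being alive at 78: (l_79 − l_80) / l_78.
= (194,722 − 191,602) / 198,126 = 3,120 / 198,126 = 0.015748.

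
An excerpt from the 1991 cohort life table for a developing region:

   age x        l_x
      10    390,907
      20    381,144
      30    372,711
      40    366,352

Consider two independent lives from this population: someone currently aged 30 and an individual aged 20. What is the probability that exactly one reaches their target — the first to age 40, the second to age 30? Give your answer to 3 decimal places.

0.038

p₁ = l_40/l_30 = 366,352/372,711 = 0.982939; p₂ = l_30/l_20 = 372,711/381,144 = 0.977875.
P(exactly one) = p₁(1−p₂) + (1−p₁)p₂ = 0.021748 + 0.016684 = 0.038431.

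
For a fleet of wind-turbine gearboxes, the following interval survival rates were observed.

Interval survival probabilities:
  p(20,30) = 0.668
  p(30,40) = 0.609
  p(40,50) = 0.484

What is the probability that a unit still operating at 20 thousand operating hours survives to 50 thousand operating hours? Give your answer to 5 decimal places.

Chaining the interval survival probabilities: 0.668 × 0.609 × 0.484.
= 0.196897.

0.19690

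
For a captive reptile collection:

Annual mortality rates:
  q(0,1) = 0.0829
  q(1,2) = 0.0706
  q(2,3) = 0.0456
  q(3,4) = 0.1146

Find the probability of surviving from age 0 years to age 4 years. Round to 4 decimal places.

The overall survival probability is (1 − 0.0829) × (1 − 0.0706) × (1 − 0.0456) × (1 − 0.1146).
= 0.9171 × 0.9294 × 0.9544 × 0.8854 = 0.720260.

0.7203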